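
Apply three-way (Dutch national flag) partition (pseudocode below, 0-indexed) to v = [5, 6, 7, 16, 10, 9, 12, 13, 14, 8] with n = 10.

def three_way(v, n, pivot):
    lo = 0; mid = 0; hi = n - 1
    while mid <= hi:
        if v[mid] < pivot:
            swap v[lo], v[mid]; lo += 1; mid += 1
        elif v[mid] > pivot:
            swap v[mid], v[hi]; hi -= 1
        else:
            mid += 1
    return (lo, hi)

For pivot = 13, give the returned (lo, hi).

pivot = 13; lo=0, mid=0, hi=9
v[mid]=5<13: swap v[0],v[0]; lo=1,mid=1 → [5, 6, 7, 16, 10, 9, 12, 13, 14, 8]
v[mid]=6<13: swap v[1],v[1]; lo=2,mid=2 → [5, 6, 7, 16, 10, 9, 12, 13, 14, 8]
v[mid]=7<13: swap v[2],v[2]; lo=3,mid=3 → [5, 6, 7, 16, 10, 9, 12, 13, 14, 8]
v[mid]=16>13: swap v[3],v[9]; hi=8 → [5, 6, 7, 8, 10, 9, 12, 13, 14, 16]
v[mid]=8<13: swap v[3],v[3]; lo=4,mid=4 → [5, 6, 7, 8, 10, 9, 12, 13, 14, 16]
v[mid]=10<13: swap v[4],v[4]; lo=5,mid=5 → [5, 6, 7, 8, 10, 9, 12, 13, 14, 16]
v[mid]=9<13: swap v[5],v[5]; lo=6,mid=6 → [5, 6, 7, 8, 10, 9, 12, 13, 14, 16]
v[mid]=12<13: swap v[6],v[6]; lo=7,mid=7 → [5, 6, 7, 8, 10, 9, 12, 13, 14, 16]
v[mid]=13=13: mid=8
v[mid]=14>13: swap v[8],v[8]; hi=7 → [5, 6, 7, 8, 10, 9, 12, 13, 14, 16]
end: lo=7, hi=7; v = [5, 6, 7, 8, 10, 9, 12, 13, 14, 16]

(7, 7)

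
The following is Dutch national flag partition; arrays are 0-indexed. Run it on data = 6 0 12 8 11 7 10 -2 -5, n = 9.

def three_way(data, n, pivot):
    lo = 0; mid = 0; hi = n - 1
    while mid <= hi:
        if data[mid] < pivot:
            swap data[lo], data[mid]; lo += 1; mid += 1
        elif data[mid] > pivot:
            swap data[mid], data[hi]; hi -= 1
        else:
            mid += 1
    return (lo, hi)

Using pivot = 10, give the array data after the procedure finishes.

lo=0 mid=0 hi=8
6<10: swap(0,0), lo=1 mid=1 ⇒ 6 0 12 8 11 7 10 -2 -5
0<10: swap(1,1), lo=2 mid=2 ⇒ 6 0 12 8 11 7 10 -2 -5
12>10: swap(2,8), hi=7 ⇒ 6 0 -5 8 11 7 10 -2 12
-5<10: swap(2,2), lo=3 mid=3 ⇒ 6 0 -5 8 11 7 10 -2 12
8<10: swap(3,3), lo=4 mid=4 ⇒ 6 0 -5 8 11 7 10 -2 12
11>10: swap(4,7), hi=6 ⇒ 6 0 -5 8 -2 7 10 11 12
-2<10: swap(4,4), lo=5 mid=5 ⇒ 6 0 -5 8 -2 7 10 11 12
7<10: swap(5,5), lo=6 mid=6 ⇒ 6 0 -5 8 -2 7 10 11 12
10=10: mid=7
done. lo=6 hi=6; data=6 0 -5 8 -2 7 10 11 12

6 0 -5 8 -2 7 10 11 12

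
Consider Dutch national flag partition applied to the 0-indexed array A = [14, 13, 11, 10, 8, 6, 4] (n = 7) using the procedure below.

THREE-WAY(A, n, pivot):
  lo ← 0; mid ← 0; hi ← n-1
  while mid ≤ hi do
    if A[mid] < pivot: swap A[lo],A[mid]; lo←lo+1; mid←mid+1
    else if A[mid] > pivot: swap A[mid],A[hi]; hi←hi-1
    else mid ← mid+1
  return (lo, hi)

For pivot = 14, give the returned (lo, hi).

lo=0 mid=0 hi=6
14=14: mid=1
13<14: swap(0,1), lo=1 mid=2 ⇒ [13, 14, 11, 10, 8, 6, 4]
11<14: swap(1,2), lo=2 mid=3 ⇒ [13, 11, 14, 10, 8, 6, 4]
10<14: swap(2,3), lo=3 mid=4 ⇒ [13, 11, 10, 14, 8, 6, 4]
8<14: swap(3,4), lo=4 mid=5 ⇒ [13, 11, 10, 8, 14, 6, 4]
6<14: swap(4,5), lo=5 mid=6 ⇒ [13, 11, 10, 8, 6, 14, 4]
4<14: swap(5,6), lo=6 mid=7 ⇒ [13, 11, 10, 8, 6, 4, 14]
done. lo=6 hi=6; A=[13, 11, 10, 8, 6, 4, 14]

(6, 6)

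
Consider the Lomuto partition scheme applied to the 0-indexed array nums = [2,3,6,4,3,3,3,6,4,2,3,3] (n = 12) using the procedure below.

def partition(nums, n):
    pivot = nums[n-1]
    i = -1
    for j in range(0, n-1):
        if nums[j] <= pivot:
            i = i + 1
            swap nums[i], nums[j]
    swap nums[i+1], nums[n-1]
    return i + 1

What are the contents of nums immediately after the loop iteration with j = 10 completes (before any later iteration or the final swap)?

[2,3,3,3,3,2,3,6,4,4,6,3]

pivot = nums[11] = 3; i = -1
j=0: nums[0]=2 ≤ 3 → i=0, swap nums[0],nums[0] (no change) → [2,3,6,4,3,3,3,6,4,2,3,3]
j=1: nums[1]=3 ≤ 3 → i=1, swap nums[1],nums[1] (no change) → [2,3,6,4,3,3,3,6,4,2,3,3]
j=2: nums[2]=6 > 3 → no swap
j=3: nums[3]=4 > 3 → no swap
j=4: nums[4]=3 ≤ 3 → i=2, swap nums[2],nums[4] → [2,3,3,4,6,3,3,6,4,2,3,3]
j=5: nums[5]=3 ≤ 3 → i=3, swap nums[3],nums[5] → [2,3,3,3,6,4,3,6,4,2,3,3]
j=6: nums[6]=3 ≤ 3 → i=4, swap nums[4],nums[6] → [2,3,3,3,3,4,6,6,4,2,3,3]
j=7: nums[7]=6 > 3 → no swap
j=8: nums[8]=4 > 3 → no swap
j=9: nums[9]=2 ≤ 3 → i=5, swap nums[5],nums[9] → [2,3,3,3,3,2,6,6,4,4,3,3]
j=10: nums[10]=3 ≤ 3 → i=6, swap nums[6],nums[10] → [2,3,3,3,3,2,3,6,4,4,6,3]
(after j=10) nums = [2,3,3,3,3,2,3,6,4,4,6,3]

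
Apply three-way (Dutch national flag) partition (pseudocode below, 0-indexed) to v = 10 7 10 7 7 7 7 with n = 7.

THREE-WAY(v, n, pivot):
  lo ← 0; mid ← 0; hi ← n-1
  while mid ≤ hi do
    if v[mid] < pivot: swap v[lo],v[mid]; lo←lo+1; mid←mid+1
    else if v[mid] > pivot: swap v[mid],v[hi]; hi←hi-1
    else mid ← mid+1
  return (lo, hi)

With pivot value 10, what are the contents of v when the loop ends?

7 7 7 7 7 10 10

lo=0 mid=0 hi=6
10=10: mid=1
7<10: swap(0,1), lo=1 mid=2 ⇒ 7 10 10 7 7 7 7
10=10: mid=3
7<10: swap(1,3), lo=2 mid=4 ⇒ 7 7 10 10 7 7 7
7<10: swap(2,4), lo=3 mid=5 ⇒ 7 7 7 10 10 7 7
7<10: swap(3,5), lo=4 mid=6 ⇒ 7 7 7 7 10 10 7
7<10: swap(4,6), lo=5 mid=7 ⇒ 7 7 7 7 7 10 10
done. lo=5 hi=6; v=7 7 7 7 7 10 10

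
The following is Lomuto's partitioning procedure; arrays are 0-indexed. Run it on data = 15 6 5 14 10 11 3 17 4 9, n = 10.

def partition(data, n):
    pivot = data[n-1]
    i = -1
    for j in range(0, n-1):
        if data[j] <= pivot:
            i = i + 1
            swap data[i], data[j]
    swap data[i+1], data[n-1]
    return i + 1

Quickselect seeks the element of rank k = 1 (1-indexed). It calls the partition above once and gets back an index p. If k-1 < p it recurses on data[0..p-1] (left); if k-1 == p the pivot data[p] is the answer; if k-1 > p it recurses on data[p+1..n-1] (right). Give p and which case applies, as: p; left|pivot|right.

4; left

pivot = data[9] = 9; i = -1
j=0: data[0]=15 > 9 → no swap
j=1: data[1]=6 ≤ 9 → i=0, swap data[0],data[1] → 6 15 5 14 10 11 3 17 4 9
j=2: data[2]=5 ≤ 9 → i=1, swap data[1],data[2] → 6 5 15 14 10 11 3 17 4 9
j=3: data[3]=14 > 9 → no swap
j=4: data[4]=10 > 9 → no swap
j=5: data[5]=11 > 9 → no swap
j=6: data[6]=3 ≤ 9 → i=2, swap data[2],data[6] → 6 5 3 14 10 11 15 17 4 9
j=7: data[7]=17 > 9 → no swap
j=8: data[8]=4 ≤ 9 → i=3, swap data[3],data[8] → 6 5 3 4 10 11 15 17 14 9
final swap data[4],data[9] → 6 5 3 4 9 11 15 17 14 10; return 4
p = 4; k-1 = 0 < 4 ⇒ left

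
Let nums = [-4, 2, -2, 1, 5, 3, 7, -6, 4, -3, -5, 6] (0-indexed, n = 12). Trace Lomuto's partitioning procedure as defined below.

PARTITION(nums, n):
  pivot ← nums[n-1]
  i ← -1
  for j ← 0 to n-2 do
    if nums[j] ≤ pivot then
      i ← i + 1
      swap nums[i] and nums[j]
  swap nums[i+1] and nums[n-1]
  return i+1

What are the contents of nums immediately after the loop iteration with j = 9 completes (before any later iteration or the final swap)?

[-4, 2, -2, 1, 5, 3, -6, 4, -3, 7, -5, 6]

pivot=6, i=-1
j=0: -4≤6, i=0, swap(0,0) ⇒ [-4, 2, -2, 1, 5, 3, 7, -6, 4, -3, -5, 6]
j=1: 2≤6, i=1, swap(1,1) ⇒ [-4, 2, -2, 1, 5, 3, 7, -6, 4, -3, -5, 6]
j=2: -2≤6, i=2, swap(2,2) ⇒ [-4, 2, -2, 1, 5, 3, 7, -6, 4, -3, -5, 6]
j=3: 1≤6, i=3, swap(3,3) ⇒ [-4, 2, -2, 1, 5, 3, 7, -6, 4, -3, -5, 6]
j=4: 5≤6, i=4, swap(4,4) ⇒ [-4, 2, -2, 1, 5, 3, 7, -6, 4, -3, -5, 6]
j=5: 3≤6, i=5, swap(5,5) ⇒ [-4, 2, -2, 1, 5, 3, 7, -6, 4, -3, -5, 6]
j=6: 7>6, skip
j=7: -6≤6, i=6, swap(6,7) ⇒ [-4, 2, -2, 1, 5, 3, -6, 7, 4, -3, -5, 6]
j=8: 4≤6, i=7, swap(7,8) ⇒ [-4, 2, -2, 1, 5, 3, -6, 4, 7, -3, -5, 6]
j=9: -3≤6, i=8, swap(8,9) ⇒ [-4, 2, -2, 1, 5, 3, -6, 4, -3, 7, -5, 6]
(after j=9) nums = [-4, 2, -2, 1, 5, 3, -6, 4, -3, 7, -5, 6]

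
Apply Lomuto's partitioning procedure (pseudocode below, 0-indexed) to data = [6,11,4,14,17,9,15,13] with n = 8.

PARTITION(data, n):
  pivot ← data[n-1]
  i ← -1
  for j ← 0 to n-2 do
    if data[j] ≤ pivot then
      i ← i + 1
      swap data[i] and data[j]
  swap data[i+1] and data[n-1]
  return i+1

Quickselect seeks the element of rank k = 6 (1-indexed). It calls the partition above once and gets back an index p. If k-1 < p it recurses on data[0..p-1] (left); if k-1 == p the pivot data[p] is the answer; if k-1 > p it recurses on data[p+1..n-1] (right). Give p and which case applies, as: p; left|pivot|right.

4; right

pivot = data[7] = 13; i = -1
j=0: data[0]=6 ≤ 13 → i=0, swap data[0],data[0] (no change) → [6,11,4,14,17,9,15,13]
j=1: data[1]=11 ≤ 13 → i=1, swap data[1],data[1] (no change) → [6,11,4,14,17,9,15,13]
j=2: data[2]=4 ≤ 13 → i=2, swap data[2],data[2] (no change) → [6,11,4,14,17,9,15,13]
j=3: data[3]=14 > 13 → no swap
j=4: data[4]=17 > 13 → no swap
j=5: data[5]=9 ≤ 13 → i=3, swap data[3],data[5] → [6,11,4,9,17,14,15,13]
j=6: data[6]=15 > 13 → no swap
final swap data[4],data[7] → [6,11,4,9,13,14,15,17]; return 4
p = 4; k-1 = 5 > 4 ⇒ right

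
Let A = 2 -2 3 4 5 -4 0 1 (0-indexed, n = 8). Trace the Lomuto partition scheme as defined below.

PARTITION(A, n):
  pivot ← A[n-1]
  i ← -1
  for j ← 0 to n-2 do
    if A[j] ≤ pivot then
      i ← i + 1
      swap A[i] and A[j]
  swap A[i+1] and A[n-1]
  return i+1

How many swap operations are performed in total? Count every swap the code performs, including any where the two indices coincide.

4

pivot=1, i=-1
j=0: 2>1, skip
j=1: -2≤1, i=0, swap(0,1) ⇒ -2 2 3 4 5 -4 0 1
j=2: 3>1, skip
j=3: 4>1, skip
j=4: 5>1, skip
j=5: -4≤1, i=1, swap(1,5) ⇒ -2 -4 3 4 5 2 0 1
j=6: 0≤1, i=2, swap(2,6) ⇒ -2 -4 0 4 5 2 3 1
swap(3,7) ⇒ -2 -4 0 1 5 2 3 4; return 3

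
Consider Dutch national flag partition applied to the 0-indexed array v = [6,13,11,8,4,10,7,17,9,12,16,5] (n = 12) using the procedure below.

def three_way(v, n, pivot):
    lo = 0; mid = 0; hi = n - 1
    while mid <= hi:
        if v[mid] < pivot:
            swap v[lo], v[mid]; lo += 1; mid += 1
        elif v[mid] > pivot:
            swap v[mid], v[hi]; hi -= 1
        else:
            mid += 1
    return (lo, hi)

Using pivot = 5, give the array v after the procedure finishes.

pivot = 5; lo=0, mid=0, hi=11
v[mid]=6>5: swap v[0],v[11]; hi=10 → [5,13,11,8,4,10,7,17,9,12,16,6]
v[mid]=5=5: mid=1
v[mid]=13>5: swap v[1],v[10]; hi=9 → [5,16,11,8,4,10,7,17,9,12,13,6]
v[mid]=16>5: swap v[1],v[9]; hi=8 → [5,12,11,8,4,10,7,17,9,16,13,6]
v[mid]=12>5: swap v[1],v[8]; hi=7 → [5,9,11,8,4,10,7,17,12,16,13,6]
v[mid]=9>5: swap v[1],v[7]; hi=6 → [5,17,11,8,4,10,7,9,12,16,13,6]
v[mid]=17>5: swap v[1],v[6]; hi=5 → [5,7,11,8,4,10,17,9,12,16,13,6]
v[mid]=7>5: swap v[1],v[5]; hi=4 → [5,10,11,8,4,7,17,9,12,16,13,6]
v[mid]=10>5: swap v[1],v[4]; hi=3 → [5,4,11,8,10,7,17,9,12,16,13,6]
v[mid]=4<5: swap v[0],v[1]; lo=1,mid=2 → [4,5,11,8,10,7,17,9,12,16,13,6]
v[mid]=11>5: swap v[2],v[3]; hi=2 → [4,5,8,11,10,7,17,9,12,16,13,6]
v[mid]=8>5: swap v[2],v[2]; hi=1 → [4,5,8,11,10,7,17,9,12,16,13,6]
end: lo=1, hi=1; v = [4,5,8,11,10,7,17,9,12,16,13,6]

[4,5,8,11,10,7,17,9,12,16,13,6]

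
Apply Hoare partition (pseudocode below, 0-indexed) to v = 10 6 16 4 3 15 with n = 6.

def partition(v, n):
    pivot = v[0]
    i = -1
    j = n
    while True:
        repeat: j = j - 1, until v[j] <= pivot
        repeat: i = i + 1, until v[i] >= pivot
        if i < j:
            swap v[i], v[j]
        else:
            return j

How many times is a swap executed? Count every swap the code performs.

2

pivot=10
j stops at 4 (3), i stops at 0 (10); swap ⇒ 3 6 16 4 10 15
j stops at 3 (4), i stops at 2 (16); swap ⇒ 3 6 4 16 10 15
j stops at 2, i stops at 3; i≥j ⇒ return 2. v=3 6 4 16 10 15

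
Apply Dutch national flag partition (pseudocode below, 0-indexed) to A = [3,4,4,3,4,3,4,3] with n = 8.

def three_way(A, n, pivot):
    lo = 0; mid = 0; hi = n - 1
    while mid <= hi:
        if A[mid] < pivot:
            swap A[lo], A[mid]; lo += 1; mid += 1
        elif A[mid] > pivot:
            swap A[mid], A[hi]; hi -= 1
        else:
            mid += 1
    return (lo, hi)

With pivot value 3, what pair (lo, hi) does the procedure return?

(0, 3)

lo=0 mid=0 hi=7
3=3: mid=1
4>3: swap(1,7), hi=6 ⇒ [3,3,4,3,4,3,4,4]
3=3: mid=2
4>3: swap(2,6), hi=5 ⇒ [3,3,4,3,4,3,4,4]
4>3: swap(2,5), hi=4 ⇒ [3,3,3,3,4,4,4,4]
3=3: mid=3
3=3: mid=4
4>3: swap(4,4), hi=3 ⇒ [3,3,3,3,4,4,4,4]
done. lo=0 hi=3; A=[3,3,3,3,4,4,4,4]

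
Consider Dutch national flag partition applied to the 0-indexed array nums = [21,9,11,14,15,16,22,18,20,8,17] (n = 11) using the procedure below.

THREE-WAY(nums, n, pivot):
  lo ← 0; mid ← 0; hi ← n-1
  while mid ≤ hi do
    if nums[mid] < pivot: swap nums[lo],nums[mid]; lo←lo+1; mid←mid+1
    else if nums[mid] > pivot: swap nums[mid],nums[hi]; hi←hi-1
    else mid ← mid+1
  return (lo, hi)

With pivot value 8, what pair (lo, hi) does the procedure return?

(0, 0)

lo=0 mid=0 hi=10
21>8: swap(0,10), hi=9 ⇒ [17,9,11,14,15,16,22,18,20,8,21]
17>8: swap(0,9), hi=8 ⇒ [8,9,11,14,15,16,22,18,20,17,21]
8=8: mid=1
9>8: swap(1,8), hi=7 ⇒ [8,20,11,14,15,16,22,18,9,17,21]
20>8: swap(1,7), hi=6 ⇒ [8,18,11,14,15,16,22,20,9,17,21]
18>8: swap(1,6), hi=5 ⇒ [8,22,11,14,15,16,18,20,9,17,21]
22>8: swap(1,5), hi=4 ⇒ [8,16,11,14,15,22,18,20,9,17,21]
16>8: swap(1,4), hi=3 ⇒ [8,15,11,14,16,22,18,20,9,17,21]
15>8: swap(1,3), hi=2 ⇒ [8,14,11,15,16,22,18,20,9,17,21]
14>8: swap(1,2), hi=1 ⇒ [8,11,14,15,16,22,18,20,9,17,21]
11>8: swap(1,1), hi=0 ⇒ [8,11,14,15,16,22,18,20,9,17,21]
done. lo=0 hi=0; nums=[8,11,14,15,16,22,18,20,9,17,21]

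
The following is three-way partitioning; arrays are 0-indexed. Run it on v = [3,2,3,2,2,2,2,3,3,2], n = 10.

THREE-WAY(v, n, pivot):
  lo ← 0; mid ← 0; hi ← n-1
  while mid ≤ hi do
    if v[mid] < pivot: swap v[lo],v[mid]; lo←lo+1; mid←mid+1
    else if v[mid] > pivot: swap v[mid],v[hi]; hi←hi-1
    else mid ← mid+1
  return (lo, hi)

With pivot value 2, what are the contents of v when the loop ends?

[2,2,2,2,2,2,3,3,3,3]

pivot = 2; lo=0, mid=0, hi=9
v[mid]=3>2: swap v[0],v[9]; hi=8 → [2,2,3,2,2,2,2,3,3,3]
v[mid]=2=2: mid=1
v[mid]=2=2: mid=2
v[mid]=3>2: swap v[2],v[8]; hi=7 → [2,2,3,2,2,2,2,3,3,3]
v[mid]=3>2: swap v[2],v[7]; hi=6 → [2,2,3,2,2,2,2,3,3,3]
v[mid]=3>2: swap v[2],v[6]; hi=5 → [2,2,2,2,2,2,3,3,3,3]
v[mid]=2=2: mid=3
v[mid]=2=2: mid=4
v[mid]=2=2: mid=5
v[mid]=2=2: mid=6
end: lo=0, hi=5; v = [2,2,2,2,2,2,3,3,3,3]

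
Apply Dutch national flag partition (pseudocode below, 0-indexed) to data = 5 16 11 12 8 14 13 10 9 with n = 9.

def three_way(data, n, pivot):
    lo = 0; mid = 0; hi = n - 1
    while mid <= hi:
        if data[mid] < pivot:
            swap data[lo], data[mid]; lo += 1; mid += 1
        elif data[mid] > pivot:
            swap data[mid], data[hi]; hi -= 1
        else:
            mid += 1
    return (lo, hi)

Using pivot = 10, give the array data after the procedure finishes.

pivot = 10; lo=0, mid=0, hi=8
data[mid]=5<10: swap data[0],data[0]; lo=1,mid=1 → 5 16 11 12 8 14 13 10 9
data[mid]=16>10: swap data[1],data[8]; hi=7 → 5 9 11 12 8 14 13 10 16
data[mid]=9<10: swap data[1],data[1]; lo=2,mid=2 → 5 9 11 12 8 14 13 10 16
data[mid]=11>10: swap data[2],data[7]; hi=6 → 5 9 10 12 8 14 13 11 16
data[mid]=10=10: mid=3
data[mid]=12>10: swap data[3],data[6]; hi=5 → 5 9 10 13 8 14 12 11 16
data[mid]=13>10: swap data[3],data[5]; hi=4 → 5 9 10 14 8 13 12 11 16
data[mid]=14>10: swap data[3],data[4]; hi=3 → 5 9 10 8 14 13 12 11 16
data[mid]=8<10: swap data[2],data[3]; lo=3,mid=4 → 5 9 8 10 14 13 12 11 16
end: lo=3, hi=3; data = 5 9 8 10 14 13 12 11 16

5 9 8 10 14 13 12 11 16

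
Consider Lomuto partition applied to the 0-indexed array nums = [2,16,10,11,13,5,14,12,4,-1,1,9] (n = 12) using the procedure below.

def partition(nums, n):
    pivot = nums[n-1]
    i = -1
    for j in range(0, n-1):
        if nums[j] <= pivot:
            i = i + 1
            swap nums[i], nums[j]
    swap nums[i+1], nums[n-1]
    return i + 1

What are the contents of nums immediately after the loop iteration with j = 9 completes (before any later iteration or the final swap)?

pivot=9, i=-1
j=0: 2≤9, i=0, swap(0,0) ⇒ [2,16,10,11,13,5,14,12,4,-1,1,9]
j=1: 16>9, skip
j=2: 10>9, skip
j=3: 11>9, skip
j=4: 13>9, skip
j=5: 5≤9, i=1, swap(1,5) ⇒ [2,5,10,11,13,16,14,12,4,-1,1,9]
j=6: 14>9, skip
j=7: 12>9, skip
j=8: 4≤9, i=2, swap(2,8) ⇒ [2,5,4,11,13,16,14,12,10,-1,1,9]
j=9: -1≤9, i=3, swap(3,9) ⇒ [2,5,4,-1,13,16,14,12,10,11,1,9]
(after j=9) nums = [2,5,4,-1,13,16,14,12,10,11,1,9]

[2,5,4,-1,13,16,14,12,10,11,1,9]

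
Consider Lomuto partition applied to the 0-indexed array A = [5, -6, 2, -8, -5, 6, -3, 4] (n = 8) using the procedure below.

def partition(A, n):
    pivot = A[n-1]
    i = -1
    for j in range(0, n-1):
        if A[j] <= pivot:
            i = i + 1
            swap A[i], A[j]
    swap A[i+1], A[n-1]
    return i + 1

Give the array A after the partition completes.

pivot = A[7] = 4; i = -1
j=0: A[0]=5 > 4 → no swap
j=1: A[1]=-6 ≤ 4 → i=0, swap A[0],A[1] → [-6, 5, 2, -8, -5, 6, -3, 4]
j=2: A[2]=2 ≤ 4 → i=1, swap A[1],A[2] → [-6, 2, 5, -8, -5, 6, -3, 4]
j=3: A[3]=-8 ≤ 4 → i=2, swap A[2],A[3] → [-6, 2, -8, 5, -5, 6, -3, 4]
j=4: A[4]=-5 ≤ 4 → i=3, swap A[3],A[4] → [-6, 2, -8, -5, 5, 6, -3, 4]
j=5: A[5]=6 > 4 → no swap
j=6: A[6]=-3 ≤ 4 → i=4, swap A[4],A[6] → [-6, 2, -8, -5, -3, 6, 5, 4]
final swap A[5],A[7] → [-6, 2, -8, -5, -3, 4, 5, 6]; return 5

[-6, 2, -8, -5, -3, 4, 5, 6]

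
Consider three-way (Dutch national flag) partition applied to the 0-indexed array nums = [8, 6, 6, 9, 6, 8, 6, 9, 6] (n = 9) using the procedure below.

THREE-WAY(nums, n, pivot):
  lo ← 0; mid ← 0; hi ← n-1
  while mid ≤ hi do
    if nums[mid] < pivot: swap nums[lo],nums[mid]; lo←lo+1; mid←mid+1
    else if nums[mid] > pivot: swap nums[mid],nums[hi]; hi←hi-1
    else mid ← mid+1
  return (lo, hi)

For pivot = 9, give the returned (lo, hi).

lo=0 mid=0 hi=8
8<9: swap(0,0), lo=1 mid=1 ⇒ [8, 6, 6, 9, 6, 8, 6, 9, 6]
6<9: swap(1,1), lo=2 mid=2 ⇒ [8, 6, 6, 9, 6, 8, 6, 9, 6]
6<9: swap(2,2), lo=3 mid=3 ⇒ [8, 6, 6, 9, 6, 8, 6, 9, 6]
9=9: mid=4
6<9: swap(3,4), lo=4 mid=5 ⇒ [8, 6, 6, 6, 9, 8, 6, 9, 6]
8<9: swap(4,5), lo=5 mid=6 ⇒ [8, 6, 6, 6, 8, 9, 6, 9, 6]
6<9: swap(5,6), lo=6 mid=7 ⇒ [8, 6, 6, 6, 8, 6, 9, 9, 6]
9=9: mid=8
6<9: swap(6,8), lo=7 mid=9 ⇒ [8, 6, 6, 6, 8, 6, 6, 9, 9]
done. lo=7 hi=8; nums=[8, 6, 6, 6, 8, 6, 6, 9, 9]

(7, 8)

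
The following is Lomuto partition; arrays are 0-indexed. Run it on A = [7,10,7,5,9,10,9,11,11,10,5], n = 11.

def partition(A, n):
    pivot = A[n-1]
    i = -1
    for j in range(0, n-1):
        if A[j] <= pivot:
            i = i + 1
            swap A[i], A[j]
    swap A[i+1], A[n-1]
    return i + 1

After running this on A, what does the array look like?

[5,5,7,7,9,10,9,11,11,10,10]

pivot=5, i=-1
j=0: 7>5, skip
j=1: 10>5, skip
j=2: 7>5, skip
j=3: 5≤5, i=0, swap(0,3) ⇒ [5,10,7,7,9,10,9,11,11,10,5]
j=4: 9>5, skip
j=5: 10>5, skip
j=6: 9>5, skip
j=7: 11>5, skip
j=8: 11>5, skip
j=9: 10>5, skip
swap(1,10) ⇒ [5,5,7,7,9,10,9,11,11,10,10]; return 1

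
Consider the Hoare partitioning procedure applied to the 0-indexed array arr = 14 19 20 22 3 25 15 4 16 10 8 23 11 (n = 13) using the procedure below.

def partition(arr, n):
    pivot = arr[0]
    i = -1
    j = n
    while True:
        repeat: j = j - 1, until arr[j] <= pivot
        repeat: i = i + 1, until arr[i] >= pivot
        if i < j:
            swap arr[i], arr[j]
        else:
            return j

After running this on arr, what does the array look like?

pivot = arr[0] = 14; i = -1, j = 13
j→12 (arr[12]=11≤14), i→0 (arr[0]=14≥14); i<j, swap → 11 19 20 22 3 25 15 4 16 10 8 23 14
j→10 (arr[10]=8≤14), i→1 (arr[1]=19≥14); i<j, swap → 11 8 20 22 3 25 15 4 16 10 19 23 14
j→9 (arr[9]=10≤14), i→2 (arr[2]=20≥14); i<j, swap → 11 8 10 22 3 25 15 4 16 20 19 23 14
j→7 (arr[7]=4≤14), i→3 (arr[3]=22≥14); i<j, swap → 11 8 10 4 3 25 15 22 16 20 19 23 14
j→4, i→5; i≥j, return j=4. arr = 11 8 10 4 3 25 15 22 16 20 19 23 14

11 8 10 4 3 25 15 22 16 20 19 23 14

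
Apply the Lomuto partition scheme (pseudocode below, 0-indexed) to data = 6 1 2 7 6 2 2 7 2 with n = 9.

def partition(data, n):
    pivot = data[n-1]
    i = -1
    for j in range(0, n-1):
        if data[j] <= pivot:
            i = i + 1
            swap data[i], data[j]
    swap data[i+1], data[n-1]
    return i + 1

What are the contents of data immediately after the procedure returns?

pivot=2, i=-1
j=0: 6>2, skip
j=1: 1≤2, i=0, swap(0,1) ⇒ 1 6 2 7 6 2 2 7 2
j=2: 2≤2, i=1, swap(1,2) ⇒ 1 2 6 7 6 2 2 7 2
j=3: 7>2, skip
j=4: 6>2, skip
j=5: 2≤2, i=2, swap(2,5) ⇒ 1 2 2 7 6 6 2 7 2
j=6: 2≤2, i=3, swap(3,6) ⇒ 1 2 2 2 6 6 7 7 2
j=7: 7>2, skip
swap(4,8) ⇒ 1 2 2 2 2 6 7 7 6; return 4

1 2 2 2 2 6 7 7 6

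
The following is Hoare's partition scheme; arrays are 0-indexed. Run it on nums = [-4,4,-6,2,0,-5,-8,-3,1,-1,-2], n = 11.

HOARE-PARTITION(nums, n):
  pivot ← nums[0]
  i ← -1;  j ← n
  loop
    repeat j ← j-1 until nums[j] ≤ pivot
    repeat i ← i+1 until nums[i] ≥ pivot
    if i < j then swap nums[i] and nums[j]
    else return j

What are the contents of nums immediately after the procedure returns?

[-8,-5,-6,2,0,4,-4,-3,1,-1,-2]

pivot=-4
j stops at 6 (-8), i stops at 0 (-4); swap ⇒ [-8,4,-6,2,0,-5,-4,-3,1,-1,-2]
j stops at 5 (-5), i stops at 1 (4); swap ⇒ [-8,-5,-6,2,0,4,-4,-3,1,-1,-2]
j stops at 2, i stops at 3; i≥j ⇒ return 2. nums=[-8,-5,-6,2,0,4,-4,-3,1,-1,-2]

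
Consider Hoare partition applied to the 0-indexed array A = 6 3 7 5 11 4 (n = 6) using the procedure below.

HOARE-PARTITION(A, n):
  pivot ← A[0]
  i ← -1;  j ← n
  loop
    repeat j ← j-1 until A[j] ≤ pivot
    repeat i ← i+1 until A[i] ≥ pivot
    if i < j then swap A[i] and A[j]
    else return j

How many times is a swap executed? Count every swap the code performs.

2

pivot = A[0] = 6; i = -1, j = 6
j→5 (A[5]=4≤6), i→0 (A[0]=6≥6); i<j, swap → 4 3 7 5 11 6
j→3 (A[3]=5≤6), i→2 (A[2]=7≥6); i<j, swap → 4 3 5 7 11 6
j→2, i→3; i≥j, return j=2. A = 4 3 5 7 11 6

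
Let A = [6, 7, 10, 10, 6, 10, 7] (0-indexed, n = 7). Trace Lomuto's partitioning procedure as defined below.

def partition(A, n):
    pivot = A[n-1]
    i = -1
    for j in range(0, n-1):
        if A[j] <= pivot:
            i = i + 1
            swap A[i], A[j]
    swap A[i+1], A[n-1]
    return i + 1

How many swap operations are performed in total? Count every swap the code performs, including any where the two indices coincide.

4

pivot=7, i=-1
j=0: 6≤7, i=0, swap(0,0) ⇒ [6, 7, 10, 10, 6, 10, 7]
j=1: 7≤7, i=1, swap(1,1) ⇒ [6, 7, 10, 10, 6, 10, 7]
j=2: 10>7, skip
j=3: 10>7, skip
j=4: 6≤7, i=2, swap(2,4) ⇒ [6, 7, 6, 10, 10, 10, 7]
j=5: 10>7, skip
swap(3,6) ⇒ [6, 7, 6, 7, 10, 10, 10]; return 3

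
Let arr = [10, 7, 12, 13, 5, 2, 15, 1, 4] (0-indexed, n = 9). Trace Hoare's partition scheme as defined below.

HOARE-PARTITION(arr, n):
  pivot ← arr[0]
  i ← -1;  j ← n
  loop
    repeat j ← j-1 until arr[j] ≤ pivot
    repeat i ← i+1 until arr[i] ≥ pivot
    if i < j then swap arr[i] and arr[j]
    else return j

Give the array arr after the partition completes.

[4, 7, 1, 2, 5, 13, 15, 12, 10]

pivot=10
j stops at 8 (4), i stops at 0 (10); swap ⇒ [4, 7, 12, 13, 5, 2, 15, 1, 10]
j stops at 7 (1), i stops at 2 (12); swap ⇒ [4, 7, 1, 13, 5, 2, 15, 12, 10]
j stops at 5 (2), i stops at 3 (13); swap ⇒ [4, 7, 1, 2, 5, 13, 15, 12, 10]
j stops at 4, i stops at 5; i≥j ⇒ return 4. arr=[4, 7, 1, 2, 5, 13, 15, 12, 10]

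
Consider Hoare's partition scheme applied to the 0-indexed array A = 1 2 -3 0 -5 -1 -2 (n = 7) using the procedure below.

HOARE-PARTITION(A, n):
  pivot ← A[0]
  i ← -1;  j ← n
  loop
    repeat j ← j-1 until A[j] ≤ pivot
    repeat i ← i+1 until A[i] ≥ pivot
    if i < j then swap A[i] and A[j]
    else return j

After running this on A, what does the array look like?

pivot = A[0] = 1; i = -1, j = 7
j→6 (A[6]=-2≤1), i→0 (A[0]=1≥1); i<j, swap → -2 2 -3 0 -5 -1 1
j→5 (A[5]=-1≤1), i→1 (A[1]=2≥1); i<j, swap → -2 -1 -3 0 -5 2 1
j→4, i→5; i≥j, return j=4. A = -2 -1 -3 0 -5 2 1

-2 -1 -3 0 -5 2 1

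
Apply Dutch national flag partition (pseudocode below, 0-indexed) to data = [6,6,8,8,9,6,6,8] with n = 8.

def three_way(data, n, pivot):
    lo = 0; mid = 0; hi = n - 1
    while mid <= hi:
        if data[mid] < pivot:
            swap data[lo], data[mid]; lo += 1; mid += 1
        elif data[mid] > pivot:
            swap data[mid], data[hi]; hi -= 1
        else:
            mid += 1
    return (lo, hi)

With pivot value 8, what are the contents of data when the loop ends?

lo=0 mid=0 hi=7
6<8: swap(0,0), lo=1 mid=1 ⇒ [6,6,8,8,9,6,6,8]
6<8: swap(1,1), lo=2 mid=2 ⇒ [6,6,8,8,9,6,6,8]
8=8: mid=3
8=8: mid=4
9>8: swap(4,7), hi=6 ⇒ [6,6,8,8,8,6,6,9]
8=8: mid=5
6<8: swap(2,5), lo=3 mid=6 ⇒ [6,6,6,8,8,8,6,9]
6<8: swap(3,6), lo=4 mid=7 ⇒ [6,6,6,6,8,8,8,9]
done. lo=4 hi=6; data=[6,6,6,6,8,8,8,9]

[6,6,6,6,8,8,8,9]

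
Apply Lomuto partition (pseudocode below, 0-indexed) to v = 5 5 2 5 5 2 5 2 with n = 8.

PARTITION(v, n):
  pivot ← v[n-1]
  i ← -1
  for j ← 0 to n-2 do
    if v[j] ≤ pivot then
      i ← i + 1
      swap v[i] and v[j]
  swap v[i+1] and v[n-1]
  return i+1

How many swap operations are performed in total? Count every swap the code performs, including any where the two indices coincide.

3

pivot = v[7] = 2; i = -1
j=0: v[0]=5 > 2 → no swap
j=1: v[1]=5 > 2 → no swap
j=2: v[2]=2 ≤ 2 → i=0, swap v[0],v[2] → 2 5 5 5 5 2 5 2
j=3: v[3]=5 > 2 → no swap
j=4: v[4]=5 > 2 → no swap
j=5: v[5]=2 ≤ 2 → i=1, swap v[1],v[5] → 2 2 5 5 5 5 5 2
j=6: v[6]=5 > 2 → no swap
final swap v[2],v[7] → 2 2 2 5 5 5 5 5; return 2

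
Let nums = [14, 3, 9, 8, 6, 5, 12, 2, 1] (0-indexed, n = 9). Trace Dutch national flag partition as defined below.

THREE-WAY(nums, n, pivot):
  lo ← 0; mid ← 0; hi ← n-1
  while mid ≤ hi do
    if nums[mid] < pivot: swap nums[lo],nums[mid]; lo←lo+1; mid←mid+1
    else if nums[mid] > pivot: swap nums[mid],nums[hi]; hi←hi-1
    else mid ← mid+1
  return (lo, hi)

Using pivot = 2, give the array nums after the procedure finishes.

lo=0 mid=0 hi=8
14>2: swap(0,8), hi=7 ⇒ [1, 3, 9, 8, 6, 5, 12, 2, 14]
1<2: swap(0,0), lo=1 mid=1 ⇒ [1, 3, 9, 8, 6, 5, 12, 2, 14]
3>2: swap(1,7), hi=6 ⇒ [1, 2, 9, 8, 6, 5, 12, 3, 14]
2=2: mid=2
9>2: swap(2,6), hi=5 ⇒ [1, 2, 12, 8, 6, 5, 9, 3, 14]
12>2: swap(2,5), hi=4 ⇒ [1, 2, 5, 8, 6, 12, 9, 3, 14]
5>2: swap(2,4), hi=3 ⇒ [1, 2, 6, 8, 5, 12, 9, 3, 14]
6>2: swap(2,3), hi=2 ⇒ [1, 2, 8, 6, 5, 12, 9, 3, 14]
8>2: swap(2,2), hi=1 ⇒ [1, 2, 8, 6, 5, 12, 9, 3, 14]
done. lo=1 hi=1; nums=[1, 2, 8, 6, 5, 12, 9, 3, 14]

[1, 2, 8, 6, 5, 12, 9, 3, 14]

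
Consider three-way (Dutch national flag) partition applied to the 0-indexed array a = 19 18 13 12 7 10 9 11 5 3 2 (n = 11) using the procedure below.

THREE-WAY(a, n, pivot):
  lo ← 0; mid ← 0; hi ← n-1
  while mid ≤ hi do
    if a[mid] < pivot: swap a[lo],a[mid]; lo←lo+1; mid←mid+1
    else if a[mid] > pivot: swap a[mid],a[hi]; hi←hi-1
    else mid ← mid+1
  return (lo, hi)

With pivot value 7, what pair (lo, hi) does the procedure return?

pivot = 7; lo=0, mid=0, hi=10
a[mid]=19>7: swap a[0],a[10]; hi=9 → 2 18 13 12 7 10 9 11 5 3 19
a[mid]=2<7: swap a[0],a[0]; lo=1,mid=1 → 2 18 13 12 7 10 9 11 5 3 19
a[mid]=18>7: swap a[1],a[9]; hi=8 → 2 3 13 12 7 10 9 11 5 18 19
a[mid]=3<7: swap a[1],a[1]; lo=2,mid=2 → 2 3 13 12 7 10 9 11 5 18 19
a[mid]=13>7: swap a[2],a[8]; hi=7 → 2 3 5 12 7 10 9 11 13 18 19
a[mid]=5<7: swap a[2],a[2]; lo=3,mid=3 → 2 3 5 12 7 10 9 11 13 18 19
a[mid]=12>7: swap a[3],a[7]; hi=6 → 2 3 5 11 7 10 9 12 13 18 19
a[mid]=11>7: swap a[3],a[6]; hi=5 → 2 3 5 9 7 10 11 12 13 18 19
a[mid]=9>7: swap a[3],a[5]; hi=4 → 2 3 5 10 7 9 11 12 13 18 19
a[mid]=10>7: swap a[3],a[4]; hi=3 → 2 3 5 7 10 9 11 12 13 18 19
a[mid]=7=7: mid=4
end: lo=3, hi=3; a = 2 3 5 7 10 9 11 12 13 18 19

(3, 3)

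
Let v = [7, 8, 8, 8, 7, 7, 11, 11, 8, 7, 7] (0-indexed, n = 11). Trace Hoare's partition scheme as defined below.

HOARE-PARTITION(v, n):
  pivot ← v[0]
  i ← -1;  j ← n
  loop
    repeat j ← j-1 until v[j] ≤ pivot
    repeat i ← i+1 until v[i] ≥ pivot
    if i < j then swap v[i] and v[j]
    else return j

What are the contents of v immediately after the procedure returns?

[7, 7, 7, 7, 8, 8, 11, 11, 8, 8, 7]

pivot=7
j stops at 10 (7), i stops at 0 (7); swap ⇒ [7, 8, 8, 8, 7, 7, 11, 11, 8, 7, 7]
j stops at 9 (7), i stops at 1 (8); swap ⇒ [7, 7, 8, 8, 7, 7, 11, 11, 8, 8, 7]
j stops at 5 (7), i stops at 2 (8); swap ⇒ [7, 7, 7, 8, 7, 8, 11, 11, 8, 8, 7]
j stops at 4 (7), i stops at 3 (8); swap ⇒ [7, 7, 7, 7, 8, 8, 11, 11, 8, 8, 7]
j stops at 3, i stops at 4; i≥j ⇒ return 3. v=[7, 7, 7, 7, 8, 8, 11, 11, 8, 8, 7]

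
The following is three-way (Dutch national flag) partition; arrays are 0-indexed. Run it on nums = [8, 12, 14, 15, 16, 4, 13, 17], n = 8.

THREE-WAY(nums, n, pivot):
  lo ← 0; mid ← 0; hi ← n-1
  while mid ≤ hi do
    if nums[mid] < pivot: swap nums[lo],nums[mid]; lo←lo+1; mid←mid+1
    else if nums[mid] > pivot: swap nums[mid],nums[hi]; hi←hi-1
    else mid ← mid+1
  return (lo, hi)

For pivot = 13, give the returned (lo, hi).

(3, 3)

pivot = 13; lo=0, mid=0, hi=7
nums[mid]=8<13: swap nums[0],nums[0]; lo=1,mid=1 → [8, 12, 14, 15, 16, 4, 13, 17]
nums[mid]=12<13: swap nums[1],nums[1]; lo=2,mid=2 → [8, 12, 14, 15, 16, 4, 13, 17]
nums[mid]=14>13: swap nums[2],nums[7]; hi=6 → [8, 12, 17, 15, 16, 4, 13, 14]
nums[mid]=17>13: swap nums[2],nums[6]; hi=5 → [8, 12, 13, 15, 16, 4, 17, 14]
nums[mid]=13=13: mid=3
nums[mid]=15>13: swap nums[3],nums[5]; hi=4 → [8, 12, 13, 4, 16, 15, 17, 14]
nums[mid]=4<13: swap nums[2],nums[3]; lo=3,mid=4 → [8, 12, 4, 13, 16, 15, 17, 14]
nums[mid]=16>13: swap nums[4],nums[4]; hi=3 → [8, 12, 4, 13, 16, 15, 17, 14]
end: lo=3, hi=3; nums = [8, 12, 4, 13, 16, 15, 17, 14]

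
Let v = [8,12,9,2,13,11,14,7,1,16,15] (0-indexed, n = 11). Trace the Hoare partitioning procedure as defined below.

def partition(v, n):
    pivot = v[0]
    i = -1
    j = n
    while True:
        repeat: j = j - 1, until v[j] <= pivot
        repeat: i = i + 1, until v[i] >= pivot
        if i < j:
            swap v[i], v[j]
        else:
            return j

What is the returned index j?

pivot = v[0] = 8; i = -1, j = 11
j→8 (v[8]=1≤8), i→0 (v[0]=8≥8); i<j, swap → [1,12,9,2,13,11,14,7,8,16,15]
j→7 (v[7]=7≤8), i→1 (v[1]=12≥8); i<j, swap → [1,7,9,2,13,11,14,12,8,16,15]
j→3 (v[3]=2≤8), i→2 (v[2]=9≥8); i<j, swap → [1,7,2,9,13,11,14,12,8,16,15]
j→2, i→3; i≥j, return j=2. v = [1,7,2,9,13,11,14,12,8,16,15]

2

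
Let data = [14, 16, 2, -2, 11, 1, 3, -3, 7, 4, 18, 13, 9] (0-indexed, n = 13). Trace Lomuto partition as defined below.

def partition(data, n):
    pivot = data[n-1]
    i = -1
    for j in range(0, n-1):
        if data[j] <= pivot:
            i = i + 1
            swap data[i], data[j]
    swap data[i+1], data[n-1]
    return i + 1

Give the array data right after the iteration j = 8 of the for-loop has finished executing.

[2, -2, 1, 3, -3, 7, 16, 11, 14, 4, 18, 13, 9]

pivot=9, i=-1
j=0: 14>9, skip
j=1: 16>9, skip
j=2: 2≤9, i=0, swap(0,2) ⇒ [2, 16, 14, -2, 11, 1, 3, -3, 7, 4, 18, 13, 9]
j=3: -2≤9, i=1, swap(1,3) ⇒ [2, -2, 14, 16, 11, 1, 3, -3, 7, 4, 18, 13, 9]
j=4: 11>9, skip
j=5: 1≤9, i=2, swap(2,5) ⇒ [2, -2, 1, 16, 11, 14, 3, -3, 7, 4, 18, 13, 9]
j=6: 3≤9, i=3, swap(3,6) ⇒ [2, -2, 1, 3, 11, 14, 16, -3, 7, 4, 18, 13, 9]
j=7: -3≤9, i=4, swap(4,7) ⇒ [2, -2, 1, 3, -3, 14, 16, 11, 7, 4, 18, 13, 9]
j=8: 7≤9, i=5, swap(5,8) ⇒ [2, -2, 1, 3, -3, 7, 16, 11, 14, 4, 18, 13, 9]
(after j=8) data = [2, -2, 1, 3, -3, 7, 16, 11, 14, 4, 18, 13, 9]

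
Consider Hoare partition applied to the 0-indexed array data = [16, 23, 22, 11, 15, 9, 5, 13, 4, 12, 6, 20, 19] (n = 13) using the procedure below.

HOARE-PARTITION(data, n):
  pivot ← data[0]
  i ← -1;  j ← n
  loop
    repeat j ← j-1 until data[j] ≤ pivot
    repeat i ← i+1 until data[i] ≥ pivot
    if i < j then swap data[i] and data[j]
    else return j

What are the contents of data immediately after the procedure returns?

[6, 12, 4, 11, 15, 9, 5, 13, 22, 23, 16, 20, 19]

pivot = data[0] = 16; i = -1, j = 13
j→10 (data[10]=6≤16), i→0 (data[0]=16≥16); i<j, swap → [6, 23, 22, 11, 15, 9, 5, 13, 4, 12, 16, 20, 19]
j→9 (data[9]=12≤16), i→1 (data[1]=23≥16); i<j, swap → [6, 12, 22, 11, 15, 9, 5, 13, 4, 23, 16, 20, 19]
j→8 (data[8]=4≤16), i→2 (data[2]=22≥16); i<j, swap → [6, 12, 4, 11, 15, 9, 5, 13, 22, 23, 16, 20, 19]
j→7, i→8; i≥j, return j=7. data = [6, 12, 4, 11, 15, 9, 5, 13, 22, 23, 16, 20, 19]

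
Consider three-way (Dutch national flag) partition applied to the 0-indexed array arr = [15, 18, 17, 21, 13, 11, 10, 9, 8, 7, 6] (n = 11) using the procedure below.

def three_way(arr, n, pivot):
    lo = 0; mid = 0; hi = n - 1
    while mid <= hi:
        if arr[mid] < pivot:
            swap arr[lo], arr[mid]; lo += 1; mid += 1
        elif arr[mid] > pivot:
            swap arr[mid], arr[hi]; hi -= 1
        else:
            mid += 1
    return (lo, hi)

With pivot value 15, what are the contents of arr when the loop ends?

lo=0 mid=0 hi=10
15=15: mid=1
18>15: swap(1,10), hi=9 ⇒ [15, 6, 17, 21, 13, 11, 10, 9, 8, 7, 18]
6<15: swap(0,1), lo=1 mid=2 ⇒ [6, 15, 17, 21, 13, 11, 10, 9, 8, 7, 18]
17>15: swap(2,9), hi=8 ⇒ [6, 15, 7, 21, 13, 11, 10, 9, 8, 17, 18]
7<15: swap(1,2), lo=2 mid=3 ⇒ [6, 7, 15, 21, 13, 11, 10, 9, 8, 17, 18]
21>15: swap(3,8), hi=7 ⇒ [6, 7, 15, 8, 13, 11, 10, 9, 21, 17, 18]
8<15: swap(2,3), lo=3 mid=4 ⇒ [6, 7, 8, 15, 13, 11, 10, 9, 21, 17, 18]
13<15: swap(3,4), lo=4 mid=5 ⇒ [6, 7, 8, 13, 15, 11, 10, 9, 21, 17, 18]
11<15: swap(4,5), lo=5 mid=6 ⇒ [6, 7, 8, 13, 11, 15, 10, 9, 21, 17, 18]
10<15: swap(5,6), lo=6 mid=7 ⇒ [6, 7, 8, 13, 11, 10, 15, 9, 21, 17, 18]
9<15: swap(6,7), lo=7 mid=8 ⇒ [6, 7, 8, 13, 11, 10, 9, 15, 21, 17, 18]
done. lo=7 hi=7; arr=[6, 7, 8, 13, 11, 10, 9, 15, 21, 17, 18]

[6, 7, 8, 13, 11, 10, 9, 15, 21, 17, 18]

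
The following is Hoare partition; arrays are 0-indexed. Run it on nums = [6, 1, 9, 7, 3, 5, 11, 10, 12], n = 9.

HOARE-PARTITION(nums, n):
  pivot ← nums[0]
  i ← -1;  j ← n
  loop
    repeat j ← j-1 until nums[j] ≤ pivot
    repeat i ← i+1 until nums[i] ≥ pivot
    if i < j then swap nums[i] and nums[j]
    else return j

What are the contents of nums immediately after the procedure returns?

pivot = nums[0] = 6; i = -1, j = 9
j→5 (nums[5]=5≤6), i→0 (nums[0]=6≥6); i<j, swap → [5, 1, 9, 7, 3, 6, 11, 10, 12]
j→4 (nums[4]=3≤6), i→2 (nums[2]=9≥6); i<j, swap → [5, 1, 3, 7, 9, 6, 11, 10, 12]
j→2, i→3; i≥j, return j=2. nums = [5, 1, 3, 7, 9, 6, 11, 10, 12]

[5, 1, 3, 7, 9, 6, 11, 10, 12]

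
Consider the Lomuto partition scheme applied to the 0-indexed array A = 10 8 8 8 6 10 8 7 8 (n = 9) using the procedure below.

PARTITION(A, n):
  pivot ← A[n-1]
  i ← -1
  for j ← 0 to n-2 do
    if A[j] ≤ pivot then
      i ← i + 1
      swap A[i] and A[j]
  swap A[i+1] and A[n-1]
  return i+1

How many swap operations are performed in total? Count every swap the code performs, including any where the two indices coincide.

pivot = A[8] = 8; i = -1
j=0: A[0]=10 > 8 → no swap
j=1: A[1]=8 ≤ 8 → i=0, swap A[0],A[1] → 8 10 8 8 6 10 8 7 8
j=2: A[2]=8 ≤ 8 → i=1, swap A[1],A[2] → 8 8 10 8 6 10 8 7 8
j=3: A[3]=8 ≤ 8 → i=2, swap A[2],A[3] → 8 8 8 10 6 10 8 7 8
j=4: A[4]=6 ≤ 8 → i=3, swap A[3],A[4] → 8 8 8 6 10 10 8 7 8
j=5: A[5]=10 > 8 → no swap
j=6: A[6]=8 ≤ 8 → i=4, swap A[4],A[6] → 8 8 8 6 8 10 10 7 8
j=7: A[7]=7 ≤ 8 → i=5, swap A[5],A[7] → 8 8 8 6 8 7 10 10 8
final swap A[6],A[8] → 8 8 8 6 8 7 8 10 10; return 6

7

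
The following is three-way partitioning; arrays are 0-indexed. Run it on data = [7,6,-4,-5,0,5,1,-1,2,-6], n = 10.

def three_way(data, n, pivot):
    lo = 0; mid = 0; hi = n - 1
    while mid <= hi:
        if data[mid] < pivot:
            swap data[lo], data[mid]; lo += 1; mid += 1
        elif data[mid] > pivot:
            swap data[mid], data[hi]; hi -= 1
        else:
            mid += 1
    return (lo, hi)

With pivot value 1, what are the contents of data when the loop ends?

[-6,-1,-4,-5,0,1,5,2,6,7]

lo=0 mid=0 hi=9
7>1: swap(0,9), hi=8 ⇒ [-6,6,-4,-5,0,5,1,-1,2,7]
-6<1: swap(0,0), lo=1 mid=1 ⇒ [-6,6,-4,-5,0,5,1,-1,2,7]
6>1: swap(1,8), hi=7 ⇒ [-6,2,-4,-5,0,5,1,-1,6,7]
2>1: swap(1,7), hi=6 ⇒ [-6,-1,-4,-5,0,5,1,2,6,7]
-1<1: swap(1,1), lo=2 mid=2 ⇒ [-6,-1,-4,-5,0,5,1,2,6,7]
-4<1: swap(2,2), lo=3 mid=3 ⇒ [-6,-1,-4,-5,0,5,1,2,6,7]
-5<1: swap(3,3), lo=4 mid=4 ⇒ [-6,-1,-4,-5,0,5,1,2,6,7]
0<1: swap(4,4), lo=5 mid=5 ⇒ [-6,-1,-4,-5,0,5,1,2,6,7]
5>1: swap(5,6), hi=5 ⇒ [-6,-1,-4,-5,0,1,5,2,6,7]
1=1: mid=6
done. lo=5 hi=5; data=[-6,-1,-4,-5,0,1,5,2,6,7]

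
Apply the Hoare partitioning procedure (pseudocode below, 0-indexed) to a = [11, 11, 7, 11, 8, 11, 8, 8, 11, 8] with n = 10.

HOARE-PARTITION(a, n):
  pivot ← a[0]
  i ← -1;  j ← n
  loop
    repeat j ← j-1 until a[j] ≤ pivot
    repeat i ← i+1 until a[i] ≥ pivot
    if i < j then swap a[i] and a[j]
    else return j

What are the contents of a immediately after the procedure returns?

[8, 11, 7, 8, 8, 8, 11, 11, 11, 11]

pivot = a[0] = 11; i = -1, j = 10
j→9 (a[9]=8≤11), i→0 (a[0]=11≥11); i<j, swap → [8, 11, 7, 11, 8, 11, 8, 8, 11, 11]
j→8 (a[8]=11≤11), i→1 (a[1]=11≥11); i<j, swap → [8, 11, 7, 11, 8, 11, 8, 8, 11, 11]
j→7 (a[7]=8≤11), i→3 (a[3]=11≥11); i<j, swap → [8, 11, 7, 8, 8, 11, 8, 11, 11, 11]
j→6 (a[6]=8≤11), i→5 (a[5]=11≥11); i<j, swap → [8, 11, 7, 8, 8, 8, 11, 11, 11, 11]
j→5, i→6; i≥j, return j=5. a = [8, 11, 7, 8, 8, 8, 11, 11, 11, 11]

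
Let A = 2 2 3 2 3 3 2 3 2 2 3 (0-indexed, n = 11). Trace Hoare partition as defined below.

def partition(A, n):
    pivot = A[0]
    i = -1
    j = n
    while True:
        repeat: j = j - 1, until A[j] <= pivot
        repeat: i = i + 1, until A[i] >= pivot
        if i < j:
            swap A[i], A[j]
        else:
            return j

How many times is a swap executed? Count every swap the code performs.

pivot = A[0] = 2; i = -1, j = 11
j→9 (A[9]=2≤2), i→0 (A[0]=2≥2); i<j, swap → 2 2 3 2 3 3 2 3 2 2 3
j→8 (A[8]=2≤2), i→1 (A[1]=2≥2); i<j, swap → 2 2 3 2 3 3 2 3 2 2 3
j→6 (A[6]=2≤2), i→2 (A[2]=3≥2); i<j, swap → 2 2 2 2 3 3 3 3 2 2 3
j→3, i→3; i≥j, return j=3. A = 2 2 2 2 3 3 3 3 2 2 3

3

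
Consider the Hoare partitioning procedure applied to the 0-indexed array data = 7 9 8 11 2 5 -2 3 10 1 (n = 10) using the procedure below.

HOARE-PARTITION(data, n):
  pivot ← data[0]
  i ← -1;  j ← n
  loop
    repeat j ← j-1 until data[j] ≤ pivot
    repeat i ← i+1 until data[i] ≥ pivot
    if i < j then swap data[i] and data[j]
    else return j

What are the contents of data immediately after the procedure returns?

pivot=7
j stops at 9 (1), i stops at 0 (7); swap ⇒ 1 9 8 11 2 5 -2 3 10 7
j stops at 7 (3), i stops at 1 (9); swap ⇒ 1 3 8 11 2 5 -2 9 10 7
j stops at 6 (-2), i stops at 2 (8); swap ⇒ 1 3 -2 11 2 5 8 9 10 7
j stops at 5 (5), i stops at 3 (11); swap ⇒ 1 3 -2 5 2 11 8 9 10 7
j stops at 4, i stops at 5; i≥j ⇒ return 4. data=1 3 -2 5 2 11 8 9 10 7

1 3 -2 5 2 11 8 9 10 7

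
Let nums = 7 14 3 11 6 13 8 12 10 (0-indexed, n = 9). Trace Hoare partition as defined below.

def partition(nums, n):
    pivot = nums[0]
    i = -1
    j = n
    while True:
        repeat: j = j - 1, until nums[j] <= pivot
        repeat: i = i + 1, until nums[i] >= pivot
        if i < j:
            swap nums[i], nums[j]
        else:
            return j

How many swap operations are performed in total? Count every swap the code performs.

pivot = nums[0] = 7; i = -1, j = 9
j→4 (nums[4]=6≤7), i→0 (nums[0]=7≥7); i<j, swap → 6 14 3 11 7 13 8 12 10
j→2 (nums[2]=3≤7), i→1 (nums[1]=14≥7); i<j, swap → 6 3 14 11 7 13 8 12 10
j→1, i→2; i≥j, return j=1. nums = 6 3 14 11 7 13 8 12 10

2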